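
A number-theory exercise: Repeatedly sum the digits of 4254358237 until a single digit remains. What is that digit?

4+2+5+4+3+5+8+2+3+7 = 43
4+3 = 7

7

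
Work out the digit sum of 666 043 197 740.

53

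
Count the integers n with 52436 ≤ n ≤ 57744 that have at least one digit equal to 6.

The integers in [52436, 57744] that have at least one digit equal to 6: 52436, 52446, 52456, 52460, 52461, 52462, …, 57726, 57736.
2223 qualify.

2223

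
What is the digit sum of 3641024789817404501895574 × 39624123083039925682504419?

207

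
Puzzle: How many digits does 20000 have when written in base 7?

20000 in base 7 is 112211, which has 6 digits.

6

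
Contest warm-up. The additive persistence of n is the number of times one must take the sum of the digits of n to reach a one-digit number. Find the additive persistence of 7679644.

7679644 → 43 → 7 (2 steps)

2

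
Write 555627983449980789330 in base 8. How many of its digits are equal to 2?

3

555627983449980789330 in base 8 is 74173431061530256361122.
The digit 2 appears 3 times.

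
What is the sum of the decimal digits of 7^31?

7^31 = 157775382034845806615042743
Sum of its 27 digits: 115.

115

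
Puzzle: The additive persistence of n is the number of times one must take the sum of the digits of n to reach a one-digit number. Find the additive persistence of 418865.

2

418865 → 32 → 5 (2 steps)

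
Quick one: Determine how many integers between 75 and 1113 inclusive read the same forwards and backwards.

The integers in [75, 1113] that read the same forwards and backwards: 77, 88, 99, 101, 111, 121, …, 1001, 1111.
95 qualify.

95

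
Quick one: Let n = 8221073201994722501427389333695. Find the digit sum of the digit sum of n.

10

First digit sum: 127.
1+2+7 = 10.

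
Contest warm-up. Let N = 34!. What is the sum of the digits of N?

34! = 295232799039604140847618609643520000000
Sum of its 39 digits: 144.

144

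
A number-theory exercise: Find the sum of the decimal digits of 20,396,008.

2+0+3+9+6+0+0+8 = 28

28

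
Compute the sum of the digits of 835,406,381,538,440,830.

73

8+3+5+4+0+6+3+8+1+5+3+8+4+4+0+8+3+0 = 73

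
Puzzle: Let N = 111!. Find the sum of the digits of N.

111! = 1762952551090244663872161047107075788761409536026565516041574063347346955087248316436555574598462315773196047662837978913145847497199871623320096254145331200000000000000000000000000
Sum of its 181 digits: 693.

693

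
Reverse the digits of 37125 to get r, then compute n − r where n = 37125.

Reverse of 37125 is 52173.
37125 − 52173 = -15048

-15048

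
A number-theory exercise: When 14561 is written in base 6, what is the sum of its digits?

16

14561 in base 6 is 151225.
Digit sum: 1+5+1+2+2+5 = 16.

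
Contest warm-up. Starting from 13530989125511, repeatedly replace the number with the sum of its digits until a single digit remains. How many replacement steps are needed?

13530989125511 → 53 → 8 (2 steps)

2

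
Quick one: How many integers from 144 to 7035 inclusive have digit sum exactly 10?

The integers in [144, 7035] that have digit sum exactly 10: 145, 154, 163, 172, 181, 190, …, 7021, 7030.
254 qualify.

254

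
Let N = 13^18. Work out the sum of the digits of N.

91

13^18 = 112455406951957393129
Sum of its 21 digits: 91.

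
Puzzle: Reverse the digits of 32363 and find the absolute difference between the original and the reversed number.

3960

Reverse of 32363 is 36323.
|32363 − 36323| = 3960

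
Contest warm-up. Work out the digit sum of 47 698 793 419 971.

84

4+7+6+9+8+7+9+3+4+1+9+9+7+1 = 84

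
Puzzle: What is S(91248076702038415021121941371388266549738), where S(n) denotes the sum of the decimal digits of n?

9+1+2+4+8+0+7+6+7+0+2+0+3+8+4+1+5+0+2+1+1+2+1+9+4+1+3+7+1+3+8+8+2+6+6+5+4+9+7+3+8 = 168

168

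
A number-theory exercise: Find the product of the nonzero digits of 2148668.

18432

2×1×4×8×6×6×8 = 18432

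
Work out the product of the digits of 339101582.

3×3×9×1×0×1×5×8×2 = 0

0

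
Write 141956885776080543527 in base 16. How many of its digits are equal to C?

1

141956885776080543527 in base 16 is 7B20C2B7E57FB9F27.
The digit C appears 1 time.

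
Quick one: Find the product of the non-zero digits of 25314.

120

2×5×3×1×4 = 120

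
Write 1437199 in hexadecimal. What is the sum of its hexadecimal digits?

49

1437199 in base 16 is 15EE0F.
Digit sum: 1+5+14+14+0+15 = 49.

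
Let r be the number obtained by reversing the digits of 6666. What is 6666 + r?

13332

Reverse of 6666 is 6666.
6666 + 6666 = 13332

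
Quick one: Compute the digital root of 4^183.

1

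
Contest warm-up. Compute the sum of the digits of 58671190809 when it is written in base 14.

58671190809 in base 14 is 2BA81D3437.
Digit sum: 2+11+10+8+1+13+3+4+3+7 = 62.

62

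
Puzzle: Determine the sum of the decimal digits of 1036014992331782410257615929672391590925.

168

1+0+3+6+0+1+4+9+9+2+3+3+1+7+8+2+4+1+0+2+5+7+6+1+5+9+2+9+6+7+2+3+9+1+5+9+0+9+2+5 = 168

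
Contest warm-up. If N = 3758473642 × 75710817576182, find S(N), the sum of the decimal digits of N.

107

3758473642 × 75710817576182 = 284557112274350373994844
Sum of its 24 digits: 107.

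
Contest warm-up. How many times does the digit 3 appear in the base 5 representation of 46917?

2

46917 in base 5 is 3000132.
The digit 3 appears 2 times.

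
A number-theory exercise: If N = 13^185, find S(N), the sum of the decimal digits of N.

898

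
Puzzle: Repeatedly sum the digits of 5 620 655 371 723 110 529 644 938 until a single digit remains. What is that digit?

5+6+2+0+6+5+5+3+7+1+7+2+3+1+1+0+5+2+9+6+4+4+9+3+8 = 104
1+0+4 = 5

5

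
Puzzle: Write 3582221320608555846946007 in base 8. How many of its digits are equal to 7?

3582221320608555846946007 in base 8 is 1366441155361570035722246327.
The digit 7 appears 3 times.

3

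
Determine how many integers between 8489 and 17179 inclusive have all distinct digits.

The integers in [8489, 17179] that have all distinct digits: 8490, 8491, 8492, 8493, 8495, 8496, …, 17096, 17098.
2793 qualify.

2793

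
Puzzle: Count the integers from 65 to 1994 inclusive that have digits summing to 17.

132

The integers in [65, 1994] that have digits summing to 17: 89, 98, 179, 188, 197, 269, …, 1961, 1970.
132 qualify.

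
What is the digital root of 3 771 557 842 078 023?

3+7+7+1+5+5+7+8+4+2+0+7+8+0+2+3 = 69
6+9 = 15
1+5 = 6
(Equivalently, 3 771 557 842 078 023 mod 9 = 6.)

6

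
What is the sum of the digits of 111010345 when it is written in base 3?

21

111010345 in base 3 is 21201212220120021.
Digit sum: 2+1+2+0+1+2+1+2+2+2+0+1+2+0+0+2+1 = 21.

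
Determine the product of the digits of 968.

9×6×8 = 432

432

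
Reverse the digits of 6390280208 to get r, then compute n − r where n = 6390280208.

-1630540728

Reverse of 6390280208 is 8020820936.
6390280208 − 8020820936 = -1630540728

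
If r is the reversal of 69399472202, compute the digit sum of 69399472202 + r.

Reversal of 69399472202 is 20227499396; 69399472202 + 20227499396 = 89626971598.
Digit sum of 89626971598: 8+9+6+2+6+9+7+1+5+9+8 = 70.

70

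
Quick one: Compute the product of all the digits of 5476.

840

5×4×7×6 = 840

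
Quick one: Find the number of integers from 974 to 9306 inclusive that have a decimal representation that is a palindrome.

The integers in [974, 9306] that have a decimal representation that is a palindrome: 979, 989, 999, 1001, 1111, 1221, …, 9119, 9229.
86 qualify.

86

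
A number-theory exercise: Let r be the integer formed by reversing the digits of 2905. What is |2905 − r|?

Reverse of 2905 is 5092.
|2905 − 5092| = 2187

2187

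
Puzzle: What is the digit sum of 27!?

108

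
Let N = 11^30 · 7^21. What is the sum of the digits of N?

226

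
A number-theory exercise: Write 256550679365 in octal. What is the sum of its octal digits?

50

256550679365 in base 8 is 3567347131505.
Digit sum: 3+5+6+7+3+4+7+1+3+1+5+0+5 = 50.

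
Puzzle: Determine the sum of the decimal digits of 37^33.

37^33 = 5631925408637669556712753112457165070731594608664997
Sum of its 52 digits: 244.

244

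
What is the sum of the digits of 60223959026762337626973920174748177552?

174

6+0+2+2+3+9+5+9+0+2+6+7+6+2+3+3+7+6+2+6+9+7+3+9+2+0+1+7+4+7+4+8+1+7+7+5+5+2 = 174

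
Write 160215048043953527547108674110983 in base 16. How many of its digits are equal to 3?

2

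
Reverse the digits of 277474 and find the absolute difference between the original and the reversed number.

Reverse of 277474 is 474772.
|277474 − 474772| = 197298

197298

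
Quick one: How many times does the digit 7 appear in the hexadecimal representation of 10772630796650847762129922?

2

10772630796650847762129922 in base 16 is 8E9317C53EDD33B782402.
The digit 7 appears 2 times.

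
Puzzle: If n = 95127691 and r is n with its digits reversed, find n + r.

Reverse of 95127691 is 19672159.
95127691 + 19672159 = 114799850

114799850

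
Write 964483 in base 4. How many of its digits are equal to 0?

964483 in base 4 is 3223132003.
The digit 0 appears 2 times.

2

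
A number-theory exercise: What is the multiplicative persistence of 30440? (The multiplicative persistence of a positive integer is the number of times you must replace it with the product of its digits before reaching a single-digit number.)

1

30440 → 0 (1 step)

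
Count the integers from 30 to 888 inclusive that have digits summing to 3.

7

The integers in [30, 888] that have digits summing to 3: 30, 102, 111, 120, 201, 210, 300.
7 qualify.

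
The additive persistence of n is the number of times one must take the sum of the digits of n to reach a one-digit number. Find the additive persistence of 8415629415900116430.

8415629415900116430 → 69 → 15 → 6 (3 steps)

3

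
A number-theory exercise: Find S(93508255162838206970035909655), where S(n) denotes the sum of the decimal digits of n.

131

9+3+5+0+8+2+5+5+1+6+2+8+3+8+2+0+6+9+7+0+0+3+5+9+0+9+6+5+5 = 131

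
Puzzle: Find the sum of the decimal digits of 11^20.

94

11^20 = 672749994932560009201
Sum of its 21 digits: 94.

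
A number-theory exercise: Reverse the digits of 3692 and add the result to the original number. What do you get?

6655

Reverse of 3692 is 2963.
3692 + 2963 = 6655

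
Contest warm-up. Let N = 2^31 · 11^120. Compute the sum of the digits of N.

2^31 · 11^120 = 199091209307596748941699529677323890925954146779586608037030375352941938277371385059058826672419789403834338880781951497681084505653248
Sum of its 135 digits: 668.

668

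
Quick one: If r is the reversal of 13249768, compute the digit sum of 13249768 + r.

Reversal of 13249768 is 86794231; 13249768 + 86794231 = 100043999.
Digit sum of 100043999: 1+0+0+0+4+3+9+9+9 = 35.

35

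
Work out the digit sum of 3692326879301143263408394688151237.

147

3+6+9+2+3+2+6+8+7+9+3+0+1+1+4+3+2+6+3+4+0+8+3+9+4+6+8+8+1+5+1+2+3+7 = 147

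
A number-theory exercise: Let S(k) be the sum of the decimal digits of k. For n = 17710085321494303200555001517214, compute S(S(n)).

First digit sum: 96.
9+6 = 15.

15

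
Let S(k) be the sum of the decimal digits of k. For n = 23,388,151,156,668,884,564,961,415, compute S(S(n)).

First digit sum: 124.
1+2+4 = 7.

7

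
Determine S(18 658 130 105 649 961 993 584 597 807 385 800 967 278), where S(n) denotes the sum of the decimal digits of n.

210

1+8+6+5+8+1+3+0+1+0+5+6+4+9+9+6+1+9+9+3+5+8+4+5+9+7+8+0+7+3+8+5+8+0+0+9+6+7+2+7+8 = 210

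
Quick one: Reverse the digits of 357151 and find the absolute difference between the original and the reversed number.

Reverse of 357151 is 151753.
|357151 − 151753| = 205398

205398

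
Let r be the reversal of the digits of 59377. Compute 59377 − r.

-18018

Reverse of 59377 is 77395.
59377 − 77395 = -18018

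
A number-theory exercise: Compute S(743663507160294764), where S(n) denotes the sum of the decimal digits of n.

7+4+3+6+6+3+5+0+7+1+6+0+2+9+4+7+6+4 = 80

80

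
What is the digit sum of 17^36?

17^36 = 197770344305988984840145602058543169130838081
Sum of its 45 digits: 199.

199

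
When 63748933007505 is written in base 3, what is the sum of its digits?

25

63748933007505 in base 3 is 22100201100010202020112020120.
Digit sum: 2+2+1+0+0+2+0+1+1+0+0+0+1+0+2+0+2+0+2+0+1+1+2+0+2+0+1+2+0 = 25.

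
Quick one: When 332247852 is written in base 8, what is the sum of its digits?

332247852 in base 8 is 2363331454.
Digit sum: 2+3+6+3+3+3+1+4+5+4 = 34.

34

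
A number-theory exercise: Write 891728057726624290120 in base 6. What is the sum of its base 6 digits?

891728057726624290120 in base 6 is 512105331304442143101522224.
Digit sum: 5+1+2+1+0+5+3+3+1+3+0+4+4+4+2+1+4+3+1+0+1+5+2+2+2+2+4 = 65.

65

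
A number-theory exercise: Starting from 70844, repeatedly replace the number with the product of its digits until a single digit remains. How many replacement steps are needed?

1

70844 → 0 (1 step)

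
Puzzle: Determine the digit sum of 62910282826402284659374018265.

6+2+9+1+0+2+8+2+8+2+6+4+0+2+2+8+4+6+5+9+3+7+4+0+1+8+2+6+5 = 122

122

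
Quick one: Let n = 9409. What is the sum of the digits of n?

22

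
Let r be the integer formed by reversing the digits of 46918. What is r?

81964

Reversing 46918 gives 81964.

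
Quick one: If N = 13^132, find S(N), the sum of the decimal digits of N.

13^132 = 1097798175089584955399483593448375662169825290015520049835855389660230376075864805000966421026881828676055209255731374998704898695057245805656699281
Sum of its 148 digits: 721.

721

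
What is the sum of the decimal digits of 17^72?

17^72 = 39113109086909429677722020301913236473480554918622319095658263304421436792355981439762561
Sum of its 89 digits: 379.

379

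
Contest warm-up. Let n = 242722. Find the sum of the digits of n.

19

2+4+2+7+2+2 = 19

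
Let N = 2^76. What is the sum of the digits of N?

2^76 = 75557863725914323419136
Sum of its 23 digits: 106.

106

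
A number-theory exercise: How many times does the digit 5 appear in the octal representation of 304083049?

1

304083049 in base 8 is 2207770151.
The digit 5 appears 1 time.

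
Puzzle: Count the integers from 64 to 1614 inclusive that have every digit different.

The integers in [64, 1614] that have every digit different: 64, 65, 67, 68, 69, 70, …, 1608, 1609.
967 qualify.

967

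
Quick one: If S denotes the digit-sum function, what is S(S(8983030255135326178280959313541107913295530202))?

16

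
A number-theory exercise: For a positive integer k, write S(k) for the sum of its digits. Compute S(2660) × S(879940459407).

924

S(2660) = 2+6+6+0 = 14.
S(879940459407) = 8+7+9+9+4+0+4+5+9+4+0+7 = 66.
14 · 66 = 924.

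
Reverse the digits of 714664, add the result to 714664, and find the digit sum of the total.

20

Reversal of 714664 is 466417; 714664 + 466417 = 1181081.
Digit sum of 1181081: 1+1+8+1+0+8+1 = 20.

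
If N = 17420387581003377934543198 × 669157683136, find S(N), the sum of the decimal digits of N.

181

17420387581003377934543198 × 669157683136 = 11656986193035367904868711436188108928
Sum of its 38 digits: 181.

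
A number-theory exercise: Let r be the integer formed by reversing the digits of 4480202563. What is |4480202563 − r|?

Reverse of 4480202563 is 3652020844.
|4480202563 − 3652020844| = 828181719

828181719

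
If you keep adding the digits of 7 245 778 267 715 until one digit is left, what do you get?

5

7+2+4+5+7+7+8+2+6+7+7+1+5 = 68
6+8 = 14
1+4 = 5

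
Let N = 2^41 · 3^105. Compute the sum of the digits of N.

2^41 · 3^105 = 275398498295257501309970622273643002503536739234091315952091136
Sum of its 63 digits: 261.

261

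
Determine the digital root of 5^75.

8

The digital root of n equals n mod 9 (or 9 when 9 | n), so we need 5^75 mod 9.
5^75 ≡ 8 (mod 9), so the digital root is 8.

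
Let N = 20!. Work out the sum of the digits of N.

54

20! = 2432902008176640000
Sum of its 19 digits: 54.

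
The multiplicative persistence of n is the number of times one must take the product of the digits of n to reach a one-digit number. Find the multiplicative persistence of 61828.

5

61828 → 768 → 336 → 54 → 20 → 0 (5 steps)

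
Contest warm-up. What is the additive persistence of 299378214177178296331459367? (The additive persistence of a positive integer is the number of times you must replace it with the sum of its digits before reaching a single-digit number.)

2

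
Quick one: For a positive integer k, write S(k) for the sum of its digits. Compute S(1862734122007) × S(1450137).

903

S(1862734122007) = 1+8+6+2+7+3+4+1+2+2+0+0+7 = 43.
S(1450137) = 1+4+5+0+1+3+7 = 21.
43 · 21 = 903.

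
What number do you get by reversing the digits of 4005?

Reversing 4005 gives 5004.

5004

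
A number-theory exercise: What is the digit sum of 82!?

82! = 475364333701284174842138206989404946643813294067993328617160934076743994734899148613007131808479167119360000000000000000000
Sum of its 123 digits: 477.

477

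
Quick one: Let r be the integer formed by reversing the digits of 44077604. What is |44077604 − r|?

3400560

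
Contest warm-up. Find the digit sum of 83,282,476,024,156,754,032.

79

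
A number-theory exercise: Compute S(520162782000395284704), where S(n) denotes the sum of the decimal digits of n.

5+2+0+1+6+2+7+8+2+0+0+0+3+9+5+2+8+4+7+0+4 = 75

75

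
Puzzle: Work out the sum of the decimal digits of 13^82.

13^82 = 22047273476367223727300270439599719194831122062047273567512330757271131337014984506168788969
Sum of its 92 digits: 391.

391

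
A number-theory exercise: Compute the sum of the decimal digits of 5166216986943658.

5+1+6+6+2+1+6+9+8+6+9+4+3+6+5+8 = 85

85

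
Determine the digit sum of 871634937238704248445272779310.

137

8+7+1+6+3+4+9+3+7+2+3+8+7+0+4+2+4+8+4+4+5+2+7+2+7+7+9+3+1+0 = 137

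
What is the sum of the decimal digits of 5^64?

5^64 = 542101086242752217003726400434970855712890625
Sum of its 45 digits: 166.

166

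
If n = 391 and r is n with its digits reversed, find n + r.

Reverse of 391 is 193.
391 + 193 = 584

584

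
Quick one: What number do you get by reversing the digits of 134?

431

Reversing 134 gives 431.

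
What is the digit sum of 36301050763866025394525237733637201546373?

3+6+3+0+1+0+5+0+7+6+3+8+6+6+0+2+5+3+9+4+5+2+5+2+3+7+7+3+3+6+3+7+2+0+1+5+4+6+3+7+3 = 161

161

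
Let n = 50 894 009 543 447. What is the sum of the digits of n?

62

5+0+8+9+4+0+0+9+5+4+3+4+4+7 = 62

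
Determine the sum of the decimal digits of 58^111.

58^111 = 5501831500040752829447138834582066699287160941171868352855178179283957756298991376730975922041591618525552147002169747376268299288493659431566787780375912881506579488101872545214646706175886753792
Sum of its 196 digits: 946.

946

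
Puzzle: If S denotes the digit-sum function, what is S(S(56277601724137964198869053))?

First digit sum: 126.
1+2+6 = 9.

9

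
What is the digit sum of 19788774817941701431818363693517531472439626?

1+9+7+8+8+7+7+4+8+1+7+9+4+1+7+0+1+4+3+1+8+1+8+3+6+3+6+9+3+5+1+7+5+3+1+4+7+2+4+3+9+6+2+6 = 209

209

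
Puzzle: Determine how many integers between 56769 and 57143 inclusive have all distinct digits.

159

The integers in [56769, 57143] that have all distinct digits: 56780, 56781, 56782, 56783, 56784, 56789, …, 57142, 57143.
159 qualify.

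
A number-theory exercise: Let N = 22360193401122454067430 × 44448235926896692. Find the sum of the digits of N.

177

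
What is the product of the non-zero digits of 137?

1×3×7 = 21

21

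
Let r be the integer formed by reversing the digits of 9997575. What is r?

5757999

Reversing 9997575 gives 5757999.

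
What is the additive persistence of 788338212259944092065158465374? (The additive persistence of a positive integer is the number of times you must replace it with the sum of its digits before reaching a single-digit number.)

2

788338212259944092065158465374 → 140 → 5 (2 steps)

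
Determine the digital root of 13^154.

The digital root of n equals n mod 9 (or 9 when 9 | n), so we need 13^154 mod 9.
13^154 ≡ 4 (mod 9), so the digital root is 4.

4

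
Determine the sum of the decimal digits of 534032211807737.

5+3+4+0+3+2+2+1+1+8+0+7+7+3+7 = 53

53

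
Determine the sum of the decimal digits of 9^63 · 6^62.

477

9^63 · 6^62 = 2304918737541137054268248708372416535263283139569533868445080727051107901887280864397981901951396107511660544
Sum of its 109 digits: 477.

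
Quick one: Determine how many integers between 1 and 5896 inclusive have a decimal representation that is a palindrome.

157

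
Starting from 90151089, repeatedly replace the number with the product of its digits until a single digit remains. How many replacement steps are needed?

90151089 → 0 (1 step)

1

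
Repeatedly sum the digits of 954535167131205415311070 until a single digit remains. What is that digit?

9+5+4+5+3+5+1+6+7+1+3+1+2+0+5+4+1+5+3+1+1+0+7+0 = 79
7+9 = 16
1+6 = 7

7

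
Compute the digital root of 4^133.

The digital root of n equals n mod 9 (or 9 when 9 | n), so we need 4^133 mod 9.
4^133 ≡ 4 (mod 9), so the digital root is 4.

4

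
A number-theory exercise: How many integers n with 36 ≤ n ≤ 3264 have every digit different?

1857

The integers in [36, 3264] that have every digit different: 36, 37, 38, 39, 40, 41, …, 3261, 3264.
1857 qualify.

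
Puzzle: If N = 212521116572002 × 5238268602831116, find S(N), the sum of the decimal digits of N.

212521116572002 × 5238268602831116 = 1113242692377729649202060014232
Sum of its 31 digits: 107.

107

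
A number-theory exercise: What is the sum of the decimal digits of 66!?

66! = 544344939077443064003729240247842752644293064388798874532860126869671081148416000000000000000
Sum of its 93 digits: 351.

351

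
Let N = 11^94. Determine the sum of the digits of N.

466

11^94 = 77787964060070582859513938114971128717917876946029329123560958680818697236800243835465535478292041
Sum of its 98 digits: 466.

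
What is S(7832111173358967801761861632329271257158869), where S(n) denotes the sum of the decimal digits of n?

196

7+8+3+2+1+1+1+1+7+3+3+5+8+9+6+7+8+0+1+7+6+1+8+6+1+6+3+2+3+2+9+2+7+1+2+5+7+1+5+8+8+6+9 = 196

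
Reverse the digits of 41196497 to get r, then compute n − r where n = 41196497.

-38272617

Reverse of 41196497 is 79469114.
41196497 − 79469114 = -38272617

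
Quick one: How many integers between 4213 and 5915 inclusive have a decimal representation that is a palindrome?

The integers in [4213, 5915] that have a decimal representation that is a palindrome: 4224, 4334, 4444, 4554, 4664, 4774, …, 5775, 5885.
17 qualify.

17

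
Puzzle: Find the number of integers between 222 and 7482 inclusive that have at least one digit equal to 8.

The integers in [222, 7482] that have at least one digit equal to 8: 228, 238, 248, 258, 268, 278, …, 7481, 7482.
1944 qualify.

1944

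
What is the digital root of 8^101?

8

The digital root of n equals n mod 9 (or 9 when 9 | n), so we need 8^101 mod 9.
8^101 ≡ 8 (mod 9), so the digital root is 8.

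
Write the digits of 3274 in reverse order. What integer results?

4723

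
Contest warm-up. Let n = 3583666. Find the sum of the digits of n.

37

3+5+8+3+6+6+6 = 37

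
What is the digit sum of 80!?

80! = 71569457046263802294811533723186532165584657342365752577109445058227039255480148842668944867280814080000000000000000000
Sum of its 119 digits: 450.

450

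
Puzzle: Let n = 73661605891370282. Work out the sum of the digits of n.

7+3+6+6+1+6+0+5+8+9+1+3+7+0+2+8+2 = 74

74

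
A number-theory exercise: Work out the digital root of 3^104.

9

The digital root of n equals n mod 9 (or 9 when 9 | n), so we need 3^104 mod 9.
3^104 ≡ 0 (mod 9), so the digital root is 9.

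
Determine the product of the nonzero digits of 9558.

1800

9×5×5×8 = 1800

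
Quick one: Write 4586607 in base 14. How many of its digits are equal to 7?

4586607 in base 14 is 87570B.
The digit 7 appears 2 times.

2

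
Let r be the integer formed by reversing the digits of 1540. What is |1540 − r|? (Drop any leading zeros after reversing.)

1089

Reverse of 1540 is 451.
|1540 − 451| = 1089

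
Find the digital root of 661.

6+6+1 = 13
1+3 = 4
(Equivalently, 661 mod 9 = 4.)

4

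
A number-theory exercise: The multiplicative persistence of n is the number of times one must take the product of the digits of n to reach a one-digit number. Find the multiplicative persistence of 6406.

6406 → 0 (1 step)

1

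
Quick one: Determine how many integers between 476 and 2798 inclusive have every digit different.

The integers in [476, 2798] that have every digit different: 476, 478, 479, 480, 481, 482, …, 2796, 2798.
1275 qualify.

1275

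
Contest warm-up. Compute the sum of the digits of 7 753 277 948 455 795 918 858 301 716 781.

167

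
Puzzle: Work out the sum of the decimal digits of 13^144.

757

13^144 = 25576595330541451188765832638549849298314373520153608786670906139957572402372141367568937940553448343243684988004734396737936160930207489715389784190815069636161
Sum of its 161 digits: 757.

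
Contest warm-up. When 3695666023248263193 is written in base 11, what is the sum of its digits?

3695666023248263193 in base 11 is 7347930A583A186568.
Digit sum: 7+3+4+7+9+3+0+10+5+8+3+10+1+8+6+5+6+8 = 103.

103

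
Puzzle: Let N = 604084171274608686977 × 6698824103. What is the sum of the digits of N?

604084171274608686977 × 6698824103 = 4046653606775128904214709806631
Sum of its 31 digits: 130.

130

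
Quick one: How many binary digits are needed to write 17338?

15

17338 in base 2 is 100001110111010, which has 15 digits.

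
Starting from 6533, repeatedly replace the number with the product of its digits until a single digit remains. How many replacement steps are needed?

2

6533 → 270 → 0 (2 steps)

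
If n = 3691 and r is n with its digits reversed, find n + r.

Reverse of 3691 is 1963.
3691 + 1963 = 5654

5654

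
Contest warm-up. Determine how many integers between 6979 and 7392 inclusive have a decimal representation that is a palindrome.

The integers in [6979, 7392] that have a decimal representation that is a palindrome: 6996, 7007, 7117, 7227, 7337.
5 qualify.

5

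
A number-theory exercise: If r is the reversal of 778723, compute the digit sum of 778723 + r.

Reversal of 778723 is 327877; 778723 + 327877 = 1106600.
Digit sum of 1106600: 1+1+0+6+6+0+0 = 14.

14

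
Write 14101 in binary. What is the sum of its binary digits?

14101 in base 2 is 11011100010101.
Digit sum: 1+1+0+1+1+1+0+0+0+1+0+1+0+1 = 8.

8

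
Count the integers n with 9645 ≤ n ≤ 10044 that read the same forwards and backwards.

The integers in [9645, 10044] that read the same forwards and backwards: 9669, 9779, 9889, 9999, 10001.
5 qualify.

5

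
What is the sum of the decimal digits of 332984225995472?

3+3+2+9+8+4+2+2+5+9+9+5+4+7+2 = 74

74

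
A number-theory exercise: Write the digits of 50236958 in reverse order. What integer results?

85963205

Reversing 50236958 gives 85963205.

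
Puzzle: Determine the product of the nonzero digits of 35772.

3×5×7×7×2 = 1470

1470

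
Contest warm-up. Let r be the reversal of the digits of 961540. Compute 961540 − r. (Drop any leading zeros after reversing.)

916371

Reverse of 961540 is 45169.
961540 − 45169 = 916371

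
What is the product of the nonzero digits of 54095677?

264600

5×4×9×5×6×7×7 = 264600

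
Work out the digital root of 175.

4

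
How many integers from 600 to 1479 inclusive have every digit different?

498

The integers in [600, 1479] that have every digit different: 601, 602, 603, 604, 605, 607, …, 1478, 1479.
498 qualify.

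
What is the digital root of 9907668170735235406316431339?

4

9+9+0+7+6+6+8+1+7+0+7+3+5+2+3+5+4+0+6+3+1+6+4+3+1+3+3+9 = 121
1+2+1 = 4
(Equivalently, 9907668170735235406316431339 mod 9 = 4.)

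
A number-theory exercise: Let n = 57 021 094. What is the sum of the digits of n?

28

5+7+0+2+1+0+9+4 = 28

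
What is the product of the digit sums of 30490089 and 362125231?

825

S(30490089) = 3+0+4+9+0+0+8+9 = 33.
S(362125231) = 3+6+2+1+2+5+2+3+1 = 25.
33 · 25 = 825.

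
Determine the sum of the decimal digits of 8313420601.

28

8+3+1+3+4+2+0+6+0+1 = 28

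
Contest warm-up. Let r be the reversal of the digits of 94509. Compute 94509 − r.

3960

Reverse of 94509 is 90549.
94509 − 90549 = 3960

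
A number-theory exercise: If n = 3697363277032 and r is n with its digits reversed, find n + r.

Reverse of 3697363277032 is 2307723637963.
3697363277032 + 2307723637963 = 6005086914995

6005086914995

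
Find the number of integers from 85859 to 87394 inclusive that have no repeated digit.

544

The integers in [85859, 87394] that have no repeated digit: 85901, 85902, 85903, 85904, 85906, 85907, …, 87392, 87394.
544 qualify.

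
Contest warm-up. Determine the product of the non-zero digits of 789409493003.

5878656

7×8×9×4×9×4×9×3×3 = 5878656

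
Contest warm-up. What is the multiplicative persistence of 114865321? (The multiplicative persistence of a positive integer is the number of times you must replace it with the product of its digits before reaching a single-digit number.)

2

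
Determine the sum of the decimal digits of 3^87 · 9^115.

747

3^87 · 9^115 = 17678187918937189425425129762265348404304624186638463475929096597991555069648770683672843412379273268176113845487788768161966012911937393135864623398163
Sum of its 152 digits: 747.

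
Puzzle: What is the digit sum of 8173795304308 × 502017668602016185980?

153

8173795304308 × 502017668602016185980 = 4103389662298809587824735623201840
Sum of its 34 digits: 153.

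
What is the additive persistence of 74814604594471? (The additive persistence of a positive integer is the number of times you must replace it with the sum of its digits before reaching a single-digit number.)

74814604594471 → 64 → 10 → 1 (3 steps)

3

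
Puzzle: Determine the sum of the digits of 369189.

36

3+6+9+1+8+9 = 36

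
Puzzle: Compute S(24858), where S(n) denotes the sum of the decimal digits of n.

27

2+4+8+5+8 = 27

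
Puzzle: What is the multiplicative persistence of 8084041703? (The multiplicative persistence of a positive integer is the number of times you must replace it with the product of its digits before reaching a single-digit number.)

8084041703 → 0 (1 step)

1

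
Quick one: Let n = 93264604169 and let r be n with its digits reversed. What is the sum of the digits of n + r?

46

Reversal of 93264604169 is 96140646239; 93264604169 + 96140646239 = 189405250408.
Digit sum of 189405250408: 1+8+9+4+0+5+2+5+0+4+0+8 = 46.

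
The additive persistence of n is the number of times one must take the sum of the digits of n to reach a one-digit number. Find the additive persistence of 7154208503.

2

7154208503 → 35 → 8 (2 steps)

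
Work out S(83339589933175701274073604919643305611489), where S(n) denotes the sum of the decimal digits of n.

186

8+3+3+3+9+5+8+9+9+3+3+1+7+5+7+0+1+2+7+4+0+7+3+6+0+4+9+1+9+6+4+3+3+0+5+6+1+1+4+8+9 = 186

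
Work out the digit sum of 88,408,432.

37

8+8+4+0+8+4+3+2 = 37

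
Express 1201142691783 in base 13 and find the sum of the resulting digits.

63

1201142691783 in base 13 is 893622654A8.
Digit sum: 8+9+3+6+2+2+6+5+4+10+8 = 63.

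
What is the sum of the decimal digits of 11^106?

538

11^106 = 244131953773478807896468655189242890169956148450713456327714069187732377528196957404677087520477124569203977561
Sum of its 111 digits: 538.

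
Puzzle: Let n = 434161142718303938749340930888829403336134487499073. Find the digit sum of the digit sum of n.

12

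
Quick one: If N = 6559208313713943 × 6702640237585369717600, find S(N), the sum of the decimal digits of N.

6559208313713943 × 6702640237585369717600 = 43964013570203555178002794021092496800
Sum of its 38 digits: 141.

141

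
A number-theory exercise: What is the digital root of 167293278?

9

1+6+7+2+9+3+2+7+8 = 45
4+5 = 9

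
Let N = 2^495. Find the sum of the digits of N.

665

2^495 = 102293456496754433437912178025862473506770063938845774671352855253004181137646079840102190385184504910965208878986252219038039267058918532916516487168
Sum of its 150 digits: 665.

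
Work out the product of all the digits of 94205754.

0

9×4×2×0×5×7×5×4 = 0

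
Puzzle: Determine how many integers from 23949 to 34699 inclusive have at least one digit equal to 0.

3658

The integers in [23949, 34699] that have at least one digit equal to 0: 23950, 23960, 23970, 23980, 23990, 24000, …, 34680, 34690.
3658 qualify.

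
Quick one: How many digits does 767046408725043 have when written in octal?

17

767046408725043 in base 8 is 25631775055761063, which has 17 digits.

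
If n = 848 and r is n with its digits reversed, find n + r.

Reverse of 848 is 848.
848 + 848 = 1696

1696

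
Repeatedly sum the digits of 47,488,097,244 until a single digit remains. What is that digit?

3

4+7+4+8+8+0+9+7+2+4+4 = 57
5+7 = 12
1+2 = 3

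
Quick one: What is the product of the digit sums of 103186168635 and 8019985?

1920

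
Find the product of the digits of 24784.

1792

2×4×7×8×4 = 1792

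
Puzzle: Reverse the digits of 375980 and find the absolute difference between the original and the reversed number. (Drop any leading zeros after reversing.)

Reverse of 375980 is 89573.
|375980 − 89573| = 286407

286407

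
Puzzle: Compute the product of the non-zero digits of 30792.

3×7×9×2 = 378

378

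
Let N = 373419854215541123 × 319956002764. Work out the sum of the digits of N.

125

373419854215541123 × 319956002764 = 119477923907520152602343663972
Sum of its 30 digits: 125.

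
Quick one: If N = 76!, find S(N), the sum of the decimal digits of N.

76! = 1885494701666050254987932260861146558230394535379329335672487982961844043495537923117729972224000000000000000000
Sum of its 112 digits: 441.

441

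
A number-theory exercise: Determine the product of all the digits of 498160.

0

4×9×8×1×6×0 = 0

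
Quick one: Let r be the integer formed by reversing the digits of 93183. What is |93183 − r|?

55044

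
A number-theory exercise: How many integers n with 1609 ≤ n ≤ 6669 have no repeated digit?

2570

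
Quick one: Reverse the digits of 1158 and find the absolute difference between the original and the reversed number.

7353

Reverse of 1158 is 8511.
|1158 − 8511| = 7353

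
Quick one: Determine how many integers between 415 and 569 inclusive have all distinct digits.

109

The integers in [415, 569] that have all distinct digits: 415, 416, 417, 418, 419, 420, …, 568, 569.
109 qualify.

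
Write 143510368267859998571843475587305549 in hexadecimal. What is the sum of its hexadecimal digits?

143510368267859998571843475587305549 in base 16 is 1BA39B811B84DE6B0DD692FB39904D.
Digit sum: 1+11+10+3+9+11+8+1+1+11+8+4+13+14+6+11+0+13+13+6+9+2+15+11+3+9+9+0+4+13 = 229.

229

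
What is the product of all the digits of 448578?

35840

4×4×8×5×7×8 = 35840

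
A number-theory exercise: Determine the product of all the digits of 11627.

1×1×6×2×7 = 84

84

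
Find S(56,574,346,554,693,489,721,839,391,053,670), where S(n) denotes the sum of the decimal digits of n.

5+6+5+7+4+3+4+6+5+5+4+6+9+3+4+8+9+7+2+1+8+3+9+3+9+1+0+5+3+6+7+0 = 157

157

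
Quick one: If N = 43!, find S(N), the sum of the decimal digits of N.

43! = 60415263063373835637355132068513997507264512000000000
Sum of its 53 digits: 180.

180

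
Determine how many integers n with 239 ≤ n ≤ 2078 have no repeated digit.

The integers in [239, 2078] that have no repeated digit: 239, 240, 241, 243, 245, 246, …, 2076, 2078.
1098 qualify.

1098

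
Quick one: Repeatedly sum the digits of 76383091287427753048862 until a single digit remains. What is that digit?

2

7+6+3+8+3+0+9+1+2+8+7+4+2+7+7+5+3+0+4+8+8+6+2 = 110
1+1+0 = 2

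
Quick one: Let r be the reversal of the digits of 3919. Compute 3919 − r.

Reverse of 3919 is 9193.
3919 − 9193 = -5274

-5274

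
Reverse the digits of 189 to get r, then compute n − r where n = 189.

Reverse of 189 is 981.
189 − 981 = -792

-792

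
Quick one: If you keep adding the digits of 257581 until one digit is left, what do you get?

2+5+7+5+8+1 = 28
2+8 = 10
1+0 = 1

1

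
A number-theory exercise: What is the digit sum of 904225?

22

9+0+4+2+2+5 = 22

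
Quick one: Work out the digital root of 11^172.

The digital root of n equals n mod 9 (or 9 when 9 | n), so we need 11^172 mod 9.
11^172 ≡ 7 (mod 9), so the digital root is 7.

7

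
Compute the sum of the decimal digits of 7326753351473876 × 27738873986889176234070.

174

7326753351473876 × 27738873986889176234070 = 203235887949551788688013028145666155320
Sum of its 39 digits: 174.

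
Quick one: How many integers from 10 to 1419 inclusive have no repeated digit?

The integers in [10, 1419] that have no repeated digit: 10, 12, 13, 14, 15, 16, …, 1408, 1409.
904 qualify.

904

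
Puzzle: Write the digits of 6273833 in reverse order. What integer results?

3383726

Reversing 6273833 gives 3383726.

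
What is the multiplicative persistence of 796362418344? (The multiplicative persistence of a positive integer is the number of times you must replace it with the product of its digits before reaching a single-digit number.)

2

796362418344 → 20901888 → 0 (2 steps)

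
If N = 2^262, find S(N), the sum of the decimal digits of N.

2^262 = 7410693711188236507108543040556026102609279018600996098525285376506440296955904
Sum of its 79 digits: 331.

331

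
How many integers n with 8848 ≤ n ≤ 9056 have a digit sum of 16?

6

The integers in [8848, 9056] that have a digit sum of 16: 9007, 9016, 9025, 9034, 9043, 9052.
6 qualify.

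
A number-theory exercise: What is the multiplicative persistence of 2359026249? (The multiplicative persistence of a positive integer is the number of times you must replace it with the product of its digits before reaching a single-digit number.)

1

2359026249 → 0 (1 step)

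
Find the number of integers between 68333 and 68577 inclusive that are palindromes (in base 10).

2

The integers in [68333, 68577] that are palindromes (in base 10): 68386, 68486.
2 qualify.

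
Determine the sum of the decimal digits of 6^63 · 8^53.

468

6^63 · 8^53 = 7714327722245349862620631933547656335880943699619629371235664891480882602954367649732660253687808
Sum of its 97 digits: 468.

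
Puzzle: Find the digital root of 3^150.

9

The digital root of n equals n mod 9 (or 9 when 9 | n), so we need 3^150 mod 9.
3^150 ≡ 0 (mod 9), so the digital root is 9.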